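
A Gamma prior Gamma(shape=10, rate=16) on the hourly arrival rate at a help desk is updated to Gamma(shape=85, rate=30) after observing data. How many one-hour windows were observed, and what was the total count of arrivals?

Gamma–Poisson conjugacy: posterior shape = α + Σxᵢ, posterior rate = β + n.
Matching: Σxᵢ = 85 − 10 = 75 and n = 30 − 16 = 14.

n = 14 one-hour windows with total 75 arrivals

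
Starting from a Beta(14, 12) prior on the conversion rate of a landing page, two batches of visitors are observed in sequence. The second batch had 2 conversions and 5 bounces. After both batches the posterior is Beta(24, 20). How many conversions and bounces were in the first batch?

Because Beta–binomial updating is additive in the counts, the combined data contributed (α_post−α_prior, β_post−β_prior) successes and failures.
Total across both batches: 24−14=10 conversions, 20−12=8 bounces.
Subtract the second batch: 10−2=8 conversions and 8−5=3 bounces.

8 conversions and 3 bounces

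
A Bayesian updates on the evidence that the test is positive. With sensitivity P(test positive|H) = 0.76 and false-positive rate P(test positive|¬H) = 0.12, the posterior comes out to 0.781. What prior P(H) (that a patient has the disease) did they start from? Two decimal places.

P(H) = 0.36

In odds form, posterior odds = prior odds × likelihood ratio, so prior odds = posterior odds ÷ LR.
Posterior odds = 0.781/(1−0.781) = 3.5662. LR = 0.76/0.12 = 6.3333.
Prior odds = 3.5662/6.3333 = 0.5631, so P(H) = 0.5631/(1+0.5631) ≈ 0.36.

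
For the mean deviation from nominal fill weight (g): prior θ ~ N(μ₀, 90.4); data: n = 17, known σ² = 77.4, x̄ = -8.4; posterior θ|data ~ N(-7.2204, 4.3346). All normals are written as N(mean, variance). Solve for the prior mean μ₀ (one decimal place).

μ₀ = 16.2

The posterior mean is a precision-weighted average: μ_n = (τ₀μ₀ + τ_data·x̄)/(τ₀+τ_data), with τ₀=1/σ₀² and τ_data=n/σ².
Here τ₀ = 1/90.4 = 0.011062 and τ_data = 17/77.4 = 0.219638, so τ_n = 0.230700.
Rearranging for μ₀: μ₀ = (μ_n·τ_n − τ_data·x̄)/τ₀ = (-7.2204·0.230700 − 0.219638·-8.4) / 0.011062 = 0.179213/0.011062 ≈ 16.2.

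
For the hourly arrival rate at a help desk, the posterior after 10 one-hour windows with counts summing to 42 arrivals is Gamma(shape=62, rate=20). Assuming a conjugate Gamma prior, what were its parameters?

Gamma(shape=20, rate=10)

A Gamma(α, β) prior (rate parametrization) on a Poisson rate with n observations summing to S gives posterior Gamma(α+S, β+n).
So α = 62 − 42 = 20 and β = 20 − 10 = 10.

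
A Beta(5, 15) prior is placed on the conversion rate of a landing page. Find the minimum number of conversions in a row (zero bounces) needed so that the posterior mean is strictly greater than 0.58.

k = 16

After k conversions and 0 bounces the posterior is Beta(5+k, 15), with mean (5+k)/(5+15+k).
Set (5+k)/(20+k) > 0.58 and solve: k > (0.58·20 − 5)/(1 − 0.58) = 15.714.
The smallest integer exceeding 15.714 is 16, and checking k=16: (21)/(36) = 0.5833 > 0.58.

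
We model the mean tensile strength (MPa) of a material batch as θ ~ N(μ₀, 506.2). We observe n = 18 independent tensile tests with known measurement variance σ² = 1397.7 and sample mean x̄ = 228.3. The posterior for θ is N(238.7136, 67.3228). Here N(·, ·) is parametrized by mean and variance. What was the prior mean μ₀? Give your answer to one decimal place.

With known observation variance, the Normal–Normal posterior has precision τ_n = τ₀ + n/σ² and mean μ_n = (τ₀μ₀ + (n/σ²)x̄)/τ_n.
Here τ₀ = 1/506.2 = 0.001976 and τ_data = 18/1397.7 = 0.012878, so τ_n = 0.014854.
Rearranging for μ₀: μ₀ = (μ_n·τ_n − τ_data·x̄)/τ₀ = (238.7136·0.014854 − 0.012878·228.3) / 0.001976 = 0.605804/0.001976 ≈ 306.6.

μ₀ = 306.6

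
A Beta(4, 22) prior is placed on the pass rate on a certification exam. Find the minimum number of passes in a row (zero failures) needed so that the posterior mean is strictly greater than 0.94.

After k passes and 0 failures the posterior is Beta(4+k, 22), with mean (4+k)/(4+22+k).
Set (4+k)/(26+k) > 0.94 and solve: k > (0.94·26 − 4)/(1 − 0.94) = 340.667.
The smallest integer exceeding 340.667 is 341.

k = 341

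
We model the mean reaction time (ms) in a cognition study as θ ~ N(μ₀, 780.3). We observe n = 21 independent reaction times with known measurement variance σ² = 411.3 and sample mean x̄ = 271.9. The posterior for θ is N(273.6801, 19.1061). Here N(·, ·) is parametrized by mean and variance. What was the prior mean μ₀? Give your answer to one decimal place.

With known observation variance, the Normal–Normal posterior has precision τ_n = τ₀ + n/σ² and mean μ_n = (τ₀μ₀ + (n/σ²)x̄)/τ_n.
Here τ₀ = 1/780.3 = 0.001282 and τ_data = 21/411.3 = 0.051058, so τ_n = 0.052340.
Rearranging for μ₀: μ₀ = (μ_n·τ_n − τ_data·x̄)/τ₀ = (273.6801·0.052340 − 0.051058·271.9) / 0.001282 = 0.441746/0.001282 ≈ 344.6.

μ₀ = 344.6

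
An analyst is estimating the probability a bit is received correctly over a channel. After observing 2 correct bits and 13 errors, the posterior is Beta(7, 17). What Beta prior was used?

Beta(5, 4)

Beta is conjugate to the binomial likelihood: posterior = Beta(α+s, β+f).
So α = 7 − 2 = 5 and β = 17 − 13 = 4.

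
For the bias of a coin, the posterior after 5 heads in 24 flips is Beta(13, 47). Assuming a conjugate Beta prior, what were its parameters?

A Beta(α, β) prior with s successes and f failures in binomial data gives a Beta(α+s, β+f) posterior.
So α = 13 − 5 = 8 and β = 47 − 19 = 28.

Beta(8, 28)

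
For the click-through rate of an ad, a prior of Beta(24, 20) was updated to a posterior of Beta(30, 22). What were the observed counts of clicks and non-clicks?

A Beta(α, β) prior with s successes and f failures in binomial data gives a Beta(α+s, β+f) posterior.
So s = 30 − 24 = 6 and f = 22 − 20 = 2.

6 clicks and 2 non-clicks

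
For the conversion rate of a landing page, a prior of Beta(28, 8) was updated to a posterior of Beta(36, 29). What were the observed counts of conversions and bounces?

8 conversions and 21 bounces

A Beta(a, b) prior with s successes and f failures in binomial data gives a Beta(a+s, b+f) posterior.
Match parameters: s=36−28=8, f=29−8=21.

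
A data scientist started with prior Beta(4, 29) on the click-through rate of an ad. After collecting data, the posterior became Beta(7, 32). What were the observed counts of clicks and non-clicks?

3 clicks and 3 non-clicks

A Beta(α, β) prior with s successes and f failures in binomial data gives a Beta(α+s, β+f) posterior.
So s = 7 − 4 = 3 and f = 32 − 29 = 3.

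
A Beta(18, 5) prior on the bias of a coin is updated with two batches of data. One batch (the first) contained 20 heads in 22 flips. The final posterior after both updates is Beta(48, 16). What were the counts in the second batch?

10 heads and 9 tails

Because Beta–binomial updating is additive in the counts, the combined data contributed (α_post−α_prior, β_post−β_prior) successes and failures.
Total across both batches: 48−18=30 heads, 16−5=11 tails.
Subtract the first batch: 30−20=10 heads and 11−2=9 tails.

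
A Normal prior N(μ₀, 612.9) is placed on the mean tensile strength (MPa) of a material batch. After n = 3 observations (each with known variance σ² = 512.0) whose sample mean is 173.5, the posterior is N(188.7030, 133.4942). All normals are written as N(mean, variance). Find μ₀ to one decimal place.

μ₀ = 243.3

The posterior mean is a precision-weighted average: μ_n = (τ₀μ₀ + τ_data·x̄)/(τ₀+τ_data), with τ₀=1/σ₀² and τ_data=n/σ².
Here τ₀ = 1/612.9 = 0.001632 and τ_data = 3/512.0 = 0.005859, so τ_n = 0.007491.
Rearranging for μ₀: μ₀ = (μ_n·τ_n − τ_data·x̄)/τ₀ = (188.7030·0.007491 − 0.005859·173.5) / 0.001632 = 0.397038/0.001632 ≈ 243.3.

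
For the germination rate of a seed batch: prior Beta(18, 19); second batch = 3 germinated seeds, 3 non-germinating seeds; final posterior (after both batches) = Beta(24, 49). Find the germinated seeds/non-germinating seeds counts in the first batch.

3 germinated seeds and 27 non-germinating seeds

Sequential conjugate updates are equivalent to a single update on the pooled data, so total successes = posterior α − prior α and total failures = posterior β − prior β.
Total across both batches: 24−18=6 germinated seeds, 49−19=30 non-germinating seeds.
Subtract the second batch: 6−3=3 germinated seeds and 30−3=27 non-germinating seeds.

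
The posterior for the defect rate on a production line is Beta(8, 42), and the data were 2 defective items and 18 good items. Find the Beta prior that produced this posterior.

Beta(6, 24)

Beta is conjugate to the binomial likelihood: posterior = Beta(α+s, β+f).
Subtract the data counts: 8−2=6, 42−18=24.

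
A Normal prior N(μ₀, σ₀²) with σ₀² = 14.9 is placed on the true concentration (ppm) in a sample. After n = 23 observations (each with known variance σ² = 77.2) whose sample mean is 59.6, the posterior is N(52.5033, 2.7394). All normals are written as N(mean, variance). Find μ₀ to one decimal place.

μ₀ = 21.0

With known observation variance, the Normal–Normal posterior has precision τ_n = τ₀ + n/σ² and mean μ_n = (τ₀μ₀ + (n/σ²)x̄)/τ_n.
Here τ₀ = 1/14.9 = 0.067114 and τ_data = 23/77.2 = 0.297927, so τ_n = 0.365041.
Rearranging for μ₀: μ₀ = (μ_n·τ_n − τ_data·x̄)/τ₀ = (52.5033·0.365041 − 0.297927·59.6) / 0.067114 = 1.409408/0.067114 ≈ 21.0.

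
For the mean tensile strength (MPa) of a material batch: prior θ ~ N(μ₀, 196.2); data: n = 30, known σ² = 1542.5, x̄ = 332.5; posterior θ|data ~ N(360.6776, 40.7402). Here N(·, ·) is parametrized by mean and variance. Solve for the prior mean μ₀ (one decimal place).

μ₀ = 468.2

The posterior mean is a precision-weighted average: μ_n = (τ₀μ₀ + τ_data·x̄)/(τ₀+τ_data), with τ₀=1/σ₀² and τ_data=n/σ².
Here τ₀ = 1/196.2 = 0.005097 and τ_data = 30/1542.5 = 0.019449, so τ_n = 0.024546.
Rearranging for μ₀: μ₀ = (μ_n·τ_n − τ_data·x̄)/τ₀ = (360.6776·0.024546 − 0.019449·332.5) / 0.005097 = 2.386400/0.005097 ≈ 468.2.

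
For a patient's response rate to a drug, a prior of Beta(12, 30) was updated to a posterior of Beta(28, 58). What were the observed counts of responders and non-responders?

Under Beta–binomial conjugacy the posterior parameters are (α+s, β+f).
So s = 28 − 12 = 16 and f = 58 − 30 = 28.

16 responders and 28 non-responders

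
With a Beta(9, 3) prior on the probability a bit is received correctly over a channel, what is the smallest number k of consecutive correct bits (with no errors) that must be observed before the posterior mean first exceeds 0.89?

k = 16

After k correct bits and 0 errors the posterior is Beta(9+k, 3), with mean (9+k)/(9+3+k).
Set (9+k)/(12+k) > 0.89 and solve: k > (0.89·12 − 9)/(1 − 0.89) = 15.273.
The smallest integer exceeding 15.273 is 16, and checking k=16: (25)/(28) = 0.8929 > 0.89.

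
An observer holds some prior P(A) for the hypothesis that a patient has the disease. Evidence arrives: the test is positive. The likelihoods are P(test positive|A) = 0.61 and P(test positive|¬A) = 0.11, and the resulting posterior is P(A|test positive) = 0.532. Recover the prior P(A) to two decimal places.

In odds form, posterior odds = prior odds × likelihood ratio, so prior odds = posterior odds ÷ LR.
Posterior odds = 0.532/(1−0.532) = 1.1368. LR = 0.61/0.11 = 5.5455.
Prior odds = 1.1368/5.5455 = 0.2050, so P(A) = 0.2050/(1+0.2050) ≈ 0.17.

P(A) = 0.17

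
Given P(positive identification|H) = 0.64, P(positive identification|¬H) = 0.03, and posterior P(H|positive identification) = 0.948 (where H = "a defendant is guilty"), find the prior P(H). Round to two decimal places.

P(H) = 0.46

In odds form, posterior odds = prior odds × likelihood ratio, so prior odds = posterior odds ÷ LR.
Posterior odds = 0.948/(1−0.948) = 18.2308. LR = 0.64/0.03 = 21.3333.
Prior odds = 18.2308/21.3333 = 0.8546, so P(H) = 0.8546/(1+0.8546) ≈ 0.46.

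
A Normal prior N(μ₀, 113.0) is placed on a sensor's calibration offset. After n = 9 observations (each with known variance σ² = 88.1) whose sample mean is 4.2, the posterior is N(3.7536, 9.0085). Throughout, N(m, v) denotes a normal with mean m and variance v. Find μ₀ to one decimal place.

The posterior mean is a precision-weighted average: μ_n = (τ₀μ₀ + τ_data·x̄)/(τ₀+τ_data), with τ₀=1/σ₀² and τ_data=n/σ².
Here τ₀ = 1/113.0 = 0.008850 and τ_data = 9/88.1 = 0.102157, so τ_n = 0.111007.
Rearranging for μ₀: μ₀ = (μ_n·τ_n − τ_data·x̄)/τ₀ = (3.7536·0.111007 − 0.102157·4.2) / 0.008850 = -0.012384/0.008850 ≈ -1.4.

μ₀ = -1.4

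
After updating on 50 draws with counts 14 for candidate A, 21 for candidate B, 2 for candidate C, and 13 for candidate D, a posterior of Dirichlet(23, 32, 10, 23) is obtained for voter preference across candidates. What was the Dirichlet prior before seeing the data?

Dirichlet(9, 11, 8, 10)

For a Dirichlet(α) prior with multinomial counts c, the posterior is Dirichlet(α + c) componentwise.
Subtract each count from the matching posterior parameter: 23−14=9, 32−21=11, 10−2=8, 23−13=10.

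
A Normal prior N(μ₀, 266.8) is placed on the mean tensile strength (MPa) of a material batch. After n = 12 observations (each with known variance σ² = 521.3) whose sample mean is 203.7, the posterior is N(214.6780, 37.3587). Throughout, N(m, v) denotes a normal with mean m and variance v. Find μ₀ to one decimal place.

With known observation variance, the Normal–Normal posterior has precision τ_n = τ₀ + n/σ² and mean μ_n = (τ₀μ₀ + (n/σ²)x̄)/τ_n.
Here τ₀ = 1/266.8 = 0.003748 and τ_data = 12/521.3 = 0.023019, so τ_n = 0.026767.
Rearranging for μ₀: μ₀ = (μ_n·τ_n − τ_data·x̄)/τ₀ = (214.6780·0.026767 − 0.023019·203.7) / 0.003748 = 1.057316/0.003748 ≈ 282.1.

μ₀ = 282.1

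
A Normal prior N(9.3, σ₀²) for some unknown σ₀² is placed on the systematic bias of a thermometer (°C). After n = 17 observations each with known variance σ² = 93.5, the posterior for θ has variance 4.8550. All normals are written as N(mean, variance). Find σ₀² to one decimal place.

σ₀² = 41.4

Posterior precision equals prior precision plus data precision: 1/σ_n² = 1/σ₀² + n/σ².
So 1/σ₀² = 1/4.8550 − 17/93.5 = 0.205973 − 0.181818 = 0.024155.
Hence σ₀² = 1/0.024155 ≈ 41.4.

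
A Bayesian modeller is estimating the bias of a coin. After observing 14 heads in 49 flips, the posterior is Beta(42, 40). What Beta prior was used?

Beta(28, 5)

Under Beta–binomial conjugacy the posterior parameters are (α+s, β+f).
Subtract the data counts: 42−14=28, 40−35=5.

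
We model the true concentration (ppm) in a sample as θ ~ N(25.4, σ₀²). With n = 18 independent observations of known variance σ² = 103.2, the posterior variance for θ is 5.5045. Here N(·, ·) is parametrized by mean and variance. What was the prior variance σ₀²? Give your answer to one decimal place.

For the Normal–Normal model with known σ², precisions add: τ_n = τ₀ + n/σ².
So 1/σ₀² = 1/5.5045 − 18/103.2 = 0.181670 − 0.174419 = 0.007251.
Hence σ₀² = 1/0.007251 ≈ 137.9.

σ₀² = 137.9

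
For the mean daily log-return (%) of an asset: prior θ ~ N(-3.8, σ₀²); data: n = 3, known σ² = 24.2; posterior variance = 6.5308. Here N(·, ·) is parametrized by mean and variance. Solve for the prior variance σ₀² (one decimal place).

σ₀² = 34.3

Posterior precision equals prior precision plus data precision: 1/σ_n² = 1/σ₀² + n/σ².
So 1/σ₀² = 1/6.5308 − 3/24.2 = 0.153121 − 0.123967 = 0.029154.
Hence σ₀² = 1/0.029154 ≈ 34.3.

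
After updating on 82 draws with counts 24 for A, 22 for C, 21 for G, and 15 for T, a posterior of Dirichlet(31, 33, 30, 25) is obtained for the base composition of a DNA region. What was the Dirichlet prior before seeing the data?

For a Dirichlet(α) prior with multinomial counts c, the posterior is Dirichlet(α + c) componentwise.
Subtract each count from the matching posterior parameter: 31−24=7, 33−22=11, 30−21=9, 25−15=10.

Dirichlet(7, 11, 9, 10)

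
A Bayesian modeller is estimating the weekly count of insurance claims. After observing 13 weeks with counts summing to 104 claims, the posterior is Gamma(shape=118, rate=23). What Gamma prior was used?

Gamma(shape=14, rate=10)

Gamma–Poisson conjugacy: posterior shape = α + Σxᵢ, posterior rate = β + n.
So α = 118 − 104 = 14 and β = 23 − 13 = 10.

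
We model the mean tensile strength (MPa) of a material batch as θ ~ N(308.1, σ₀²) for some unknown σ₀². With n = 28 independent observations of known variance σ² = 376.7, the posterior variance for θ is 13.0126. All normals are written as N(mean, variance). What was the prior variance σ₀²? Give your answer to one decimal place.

Posterior precision equals prior precision plus data precision: 1/σ_n² = 1/σ₀² + n/σ².
So 1/σ₀² = 1/13.0126 − 28/376.7 = 0.076849 − 0.074330 = 0.002519.
Hence σ₀² = 1/0.002519 ≈ 397.0.

σ₀² = 397.0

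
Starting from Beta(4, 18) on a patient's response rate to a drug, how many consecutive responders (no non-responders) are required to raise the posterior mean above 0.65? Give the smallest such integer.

After k responders and 0 non-responders the posterior is Beta(4+k, 18), with mean (4+k)/(4+18+k).
Set (4+k)/(22+k) > 0.65 and solve: k > (0.65·22 − 4)/(1 − 0.65) = 29.429.
The smallest integer exceeding 29.429 is 30.

k = 30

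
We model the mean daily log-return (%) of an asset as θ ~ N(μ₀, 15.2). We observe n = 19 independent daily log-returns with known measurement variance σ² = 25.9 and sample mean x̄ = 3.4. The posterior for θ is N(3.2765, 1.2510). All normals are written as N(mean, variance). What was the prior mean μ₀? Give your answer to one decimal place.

The posterior mean is a precision-weighted average: μ_n = (τ₀μ₀ + τ_data·x̄)/(τ₀+τ_data), with τ₀=1/σ₀² and τ_data=n/σ².
Here τ₀ = 1/15.2 = 0.065789 and τ_data = 19/25.9 = 0.733591, so τ_n = 0.799380.
Rearranging for μ₀: μ₀ = (μ_n·τ_n − τ_data·x̄)/τ₀ = (3.2765·0.799380 − 0.733591·3.4) / 0.065789 = 0.124959/0.065789 ≈ 1.9.

μ₀ = 1.9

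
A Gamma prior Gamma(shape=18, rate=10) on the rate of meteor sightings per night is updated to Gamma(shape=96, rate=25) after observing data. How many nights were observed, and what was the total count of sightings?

n = 15 nights with total 78 sightings

Gamma–Poisson conjugacy: posterior shape = α + Σxᵢ, posterior rate = β + n.
Matching: Σxᵢ = 96 − 18 = 78 and n = 25 − 10 = 15.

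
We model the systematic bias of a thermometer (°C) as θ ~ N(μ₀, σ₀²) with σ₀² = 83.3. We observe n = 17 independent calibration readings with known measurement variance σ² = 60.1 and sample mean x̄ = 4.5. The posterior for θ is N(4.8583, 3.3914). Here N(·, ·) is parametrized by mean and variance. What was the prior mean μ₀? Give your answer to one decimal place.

With known observation variance, the Normal–Normal posterior has precision τ_n = τ₀ + n/σ² and mean μ_n = (τ₀μ₀ + (n/σ²)x̄)/τ_n.
Here τ₀ = 1/83.3 = 0.012005 and τ_data = 17/60.1 = 0.282862, so τ_n = 0.294867.
Rearranging for μ₀: μ₀ = (μ_n·τ_n − τ_data·x̄)/τ₀ = (4.8583·0.294867 − 0.282862·4.5) / 0.012005 = 0.159673/0.012005 ≈ 13.3.

μ₀ = 13.3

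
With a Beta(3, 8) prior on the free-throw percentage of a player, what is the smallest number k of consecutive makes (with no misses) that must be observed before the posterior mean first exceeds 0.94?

k = 123

After k makes and 0 misses the posterior is Beta(3+k, 8), with mean (3+k)/(3+8+k).
Set (3+k)/(11+k) > 0.94 and solve: k > (0.94·11 − 3)/(1 − 0.94) = 122.333.
The smallest integer exceeding 122.333 is 123, and checking k=123: (126)/(134) = 0.9403 > 0.94.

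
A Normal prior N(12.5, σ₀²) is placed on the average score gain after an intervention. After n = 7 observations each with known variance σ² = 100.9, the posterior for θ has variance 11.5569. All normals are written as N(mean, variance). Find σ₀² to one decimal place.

σ₀² = 58.3

For the Normal–Normal model with known σ², precisions add: τ_n = τ₀ + n/σ².
So 1/σ₀² = 1/11.5569 − 7/100.9 = 0.086528 − 0.069376 = 0.017152.
Hence σ₀² = 1/0.017152 ≈ 58.3.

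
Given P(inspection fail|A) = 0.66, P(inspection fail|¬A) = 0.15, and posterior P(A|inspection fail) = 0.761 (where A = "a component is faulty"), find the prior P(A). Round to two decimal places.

In odds form, posterior odds = prior odds × likelihood ratio, so prior odds = posterior odds ÷ LR.
Posterior odds = 0.761/(1−0.761) = 3.1841. LR = 0.66/0.15 = 4.4000.
Prior odds = 3.1841/4.4000 = 0.7237, so P(A) = 0.7237/(1+0.7237) ≈ 0.42.

P(A) = 0.42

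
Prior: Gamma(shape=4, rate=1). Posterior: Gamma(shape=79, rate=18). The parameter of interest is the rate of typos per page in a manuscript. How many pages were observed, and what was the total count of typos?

Gamma–Poisson conjugacy: posterior shape = α + Σxᵢ, posterior rate = β + n.
Matching: Σxᵢ = 79 − 4 = 75 and n = 18 − 1 = 17.

n = 17 pages with total 75 typos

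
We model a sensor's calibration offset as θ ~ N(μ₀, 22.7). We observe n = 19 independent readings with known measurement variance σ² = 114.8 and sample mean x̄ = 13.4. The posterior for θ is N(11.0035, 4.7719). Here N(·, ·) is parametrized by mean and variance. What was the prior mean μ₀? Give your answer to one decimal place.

With known observation variance, the Normal–Normal posterior has precision τ_n = τ₀ + n/σ² and mean μ_n = (τ₀μ₀ + (n/σ²)x̄)/τ_n.
Here τ₀ = 1/22.7 = 0.044053 and τ_data = 19/114.8 = 0.165505, so τ_n = 0.209558.
Rearranging for μ₀: μ₀ = (μ_n·τ_n − τ_data·x̄)/τ₀ = (11.0035·0.209558 − 0.165505·13.4) / 0.044053 = 0.088104/0.044053 ≈ 2.0.

μ₀ = 2.0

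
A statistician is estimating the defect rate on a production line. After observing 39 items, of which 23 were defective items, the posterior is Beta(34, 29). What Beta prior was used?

Beta(11, 13)

Under Beta–binomial conjugacy the posterior parameters are (a+s, b+f).
So a = 34 − 23 = 11 and b = 29 − 16 = 13.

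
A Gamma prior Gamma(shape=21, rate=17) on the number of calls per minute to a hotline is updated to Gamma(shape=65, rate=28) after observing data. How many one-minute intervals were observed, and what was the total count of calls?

A Gamma(α, β) prior (rate parametrization) on a Poisson rate with n observations summing to S gives posterior Gamma(α+S, β+n).
Matching: Σxᵢ = 65 − 21 = 44 and n = 28 − 17 = 11.

n = 11 one-minute intervals with total 44 calls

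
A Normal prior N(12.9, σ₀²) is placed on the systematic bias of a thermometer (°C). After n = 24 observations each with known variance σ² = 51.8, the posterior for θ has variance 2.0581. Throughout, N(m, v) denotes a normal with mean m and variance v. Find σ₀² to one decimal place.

For the Normal–Normal model with known σ², precisions add: τ_n = τ₀ + n/σ².
So 1/σ₀² = 1/2.0581 − 24/51.8 = 0.485885 − 0.463320 = 0.022565.
Hence σ₀² = 1/0.022565 ≈ 44.3.

σ₀² = 44.3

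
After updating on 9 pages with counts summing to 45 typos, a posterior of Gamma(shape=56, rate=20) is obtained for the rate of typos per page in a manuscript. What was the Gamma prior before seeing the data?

Gamma(shape=11, rate=11)

A Gamma(α, β) prior (rate parametrization) on a Poisson rate with n observations summing to S gives posterior Gamma(α+S, β+n).
So α = 56 − 45 = 11 and β = 20 − 9 = 11.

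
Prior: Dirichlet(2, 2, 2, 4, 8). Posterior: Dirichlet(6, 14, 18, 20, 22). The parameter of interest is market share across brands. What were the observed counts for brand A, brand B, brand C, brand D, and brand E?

counts (4, 12, 16, 16, 14)

For a Dirichlet(α) prior with multinomial counts c, the posterior is Dirichlet(α + c) componentwise.
Counts are posterior − prior componentwise: 6−2=4, 14−2=12, 18−2=16, 20−4=16, 22−8=14.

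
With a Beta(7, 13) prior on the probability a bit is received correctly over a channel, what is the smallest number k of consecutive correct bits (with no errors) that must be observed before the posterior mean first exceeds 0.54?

k = 9

After k correct bits and 0 errors the posterior is Beta(7+k, 13), with mean (7+k)/(7+13+k).
Set (7+k)/(20+k) > 0.54 and solve: k > (0.54·20 − 7)/(1 − 0.54) = 8.261.
The smallest integer exceeding 8.261 is 9, and checking k=9: (16)/(29) = 0.5517 > 0.54.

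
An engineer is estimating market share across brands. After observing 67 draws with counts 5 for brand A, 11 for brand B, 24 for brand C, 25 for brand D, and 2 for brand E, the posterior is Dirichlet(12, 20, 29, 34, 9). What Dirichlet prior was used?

Dirichlet(7, 9, 5, 9, 7)

For a Dirichlet(α) prior with multinomial counts c, the posterior is Dirichlet(α + c) componentwise.
Subtract each count from the matching posterior parameter: 12−5=7, 20−11=9, 29−24=5, 34−25=9, 9−2=7.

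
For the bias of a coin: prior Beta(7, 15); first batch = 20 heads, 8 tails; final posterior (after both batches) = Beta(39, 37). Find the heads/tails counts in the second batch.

Because Beta–binomial updating is additive in the counts, the combined data contributed (α_post−α_prior, β_post−β_prior) successes and failures.
Total across both batches: 39−7=32 heads, 37−15=22 tails.
Subtract the first batch: 32−20=12 heads and 22−8=14 tails.

12 heads and 14 tails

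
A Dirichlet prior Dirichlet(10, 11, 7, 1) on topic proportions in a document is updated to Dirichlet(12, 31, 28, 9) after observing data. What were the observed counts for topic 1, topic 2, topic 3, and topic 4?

For a Dirichlet(α) prior with multinomial counts c, the posterior is Dirichlet(α + c) componentwise.
Counts are posterior − prior componentwise: 12−10=2, 31−11=20, 28−7=21, 9−1=8.

counts (2, 20, 21, 8)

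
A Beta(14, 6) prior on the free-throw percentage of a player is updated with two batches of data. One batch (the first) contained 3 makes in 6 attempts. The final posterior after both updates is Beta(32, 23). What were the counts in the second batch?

15 makes and 14 misses

Sequential conjugate updates are equivalent to a single update on the pooled data, so total successes = posterior α − prior α and total failures = posterior β − prior β.
Total across both batches: 32−14=18 makes, 23−6=17 misses.
Subtract the first batch: 18−3=15 makes and 17−3=14 misses.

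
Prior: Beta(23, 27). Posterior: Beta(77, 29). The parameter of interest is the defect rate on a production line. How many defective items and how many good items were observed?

Under Beta–binomial conjugacy the posterior parameters are (a+s, b+f).
So s = 77 − 23 = 54 and f = 29 − 27 = 2.

54 defective items and 2 good items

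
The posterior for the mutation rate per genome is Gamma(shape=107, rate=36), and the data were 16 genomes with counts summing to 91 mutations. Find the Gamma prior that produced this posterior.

Gamma(shape=16, rate=20)

A Gamma(α, β) prior (rate parametrization) on a Poisson rate with n observations summing to S gives posterior Gamma(α+S, β+n).
So α = 107 − 91 = 16 and β = 36 − 16 = 20.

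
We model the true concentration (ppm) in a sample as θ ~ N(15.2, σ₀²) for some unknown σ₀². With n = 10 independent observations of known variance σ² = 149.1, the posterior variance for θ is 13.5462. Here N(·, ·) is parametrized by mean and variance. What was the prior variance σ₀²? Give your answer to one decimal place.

σ₀² = 148.1

For the Normal–Normal model with known σ², precisions add: τ_n = τ₀ + n/σ².
So 1/σ₀² = 1/13.5462 − 10/149.1 = 0.073821 − 0.067069 = 0.006752.
Hence σ₀² = 1/0.006752 ≈ 148.1.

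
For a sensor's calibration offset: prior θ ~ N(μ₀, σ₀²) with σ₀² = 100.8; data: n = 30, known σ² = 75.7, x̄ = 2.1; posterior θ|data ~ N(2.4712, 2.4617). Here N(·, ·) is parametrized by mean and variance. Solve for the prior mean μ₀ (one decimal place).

μ₀ = 17.3

With known observation variance, the Normal–Normal posterior has precision τ_n = τ₀ + n/σ² and mean μ_n = (τ₀μ₀ + (n/σ²)x̄)/τ_n.
Here τ₀ = 1/100.8 = 0.009921 and τ_data = 30/75.7 = 0.396301, so τ_n = 0.406222.
Rearranging for μ₀: μ₀ = (μ_n·τ_n − τ_data·x̄)/τ₀ = (2.4712·0.406222 − 0.396301·2.1) / 0.009921 = 0.171624/0.009921 ≈ 17.3.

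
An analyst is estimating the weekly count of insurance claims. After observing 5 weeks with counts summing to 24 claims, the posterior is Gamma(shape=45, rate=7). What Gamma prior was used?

A Gamma(α, β) prior (rate parametrization) on a Poisson rate with n observations summing to S gives posterior Gamma(α+S, β+n).
So α = 45 − 24 = 21 and β = 7 − 5 = 2.

Gamma(shape=21, rate=2)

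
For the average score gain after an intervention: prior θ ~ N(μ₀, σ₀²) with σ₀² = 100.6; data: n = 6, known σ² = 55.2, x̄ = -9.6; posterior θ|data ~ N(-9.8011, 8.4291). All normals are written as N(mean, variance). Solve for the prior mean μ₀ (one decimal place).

The posterior mean is a precision-weighted average: μ_n = (τ₀μ₀ + τ_data·x̄)/(τ₀+τ_data), with τ₀=1/σ₀² and τ_data=n/σ².
Here τ₀ = 1/100.6 = 0.009940 and τ_data = 6/55.2 = 0.108696, so τ_n = 0.118636.
Rearranging for μ₀: μ₀ = (μ_n·τ_n − τ_data·x̄)/τ₀ = (-9.8011·0.118636 − 0.108696·-9.6) / 0.009940 = -0.119282/0.009940 ≈ -12.0.

μ₀ = -12.0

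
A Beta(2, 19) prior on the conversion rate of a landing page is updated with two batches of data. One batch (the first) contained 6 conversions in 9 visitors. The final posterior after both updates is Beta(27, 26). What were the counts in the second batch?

19 conversions and 4 bounces

Sequential conjugate updates are equivalent to a single update on the pooled data, so total successes = posterior α − prior α and total failures = posterior β − prior β.
Total across both batches: 27−2=25 conversions, 26−19=7 bounces.
Subtract the first batch: 25−6=19 conversions and 7−3=4 bounces.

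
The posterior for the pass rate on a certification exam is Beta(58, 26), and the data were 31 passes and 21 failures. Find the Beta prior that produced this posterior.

A Beta(a, b) prior with s successes and f failures in binomial data gives a Beta(a+s, b+f) posterior.
Subtract the data counts: 58−31=27, 26−21=5.

Beta(27, 5)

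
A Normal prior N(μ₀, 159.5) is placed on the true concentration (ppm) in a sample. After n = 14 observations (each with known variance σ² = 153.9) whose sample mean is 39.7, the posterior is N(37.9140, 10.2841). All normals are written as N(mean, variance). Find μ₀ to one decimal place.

μ₀ = 12.0

The posterior mean is a precision-weighted average: μ_n = (τ₀μ₀ + τ_data·x̄)/(τ₀+τ_data), with τ₀=1/σ₀² and τ_data=n/σ².
Here τ₀ = 1/159.5 = 0.006270 and τ_data = 14/153.9 = 0.090968, so τ_n = 0.097238.
Rearranging for μ₀: μ₀ = (μ_n·τ_n − τ_data·x̄)/τ₀ = (37.9140·0.097238 − 0.090968·39.7) / 0.006270 = 0.075252/0.006270 ≈ 12.0.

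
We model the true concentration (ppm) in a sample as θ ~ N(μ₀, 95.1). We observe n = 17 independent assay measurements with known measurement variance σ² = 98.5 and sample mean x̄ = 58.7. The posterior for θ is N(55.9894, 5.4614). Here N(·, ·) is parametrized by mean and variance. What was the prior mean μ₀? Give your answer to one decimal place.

μ₀ = 11.5

The posterior mean is a precision-weighted average: μ_n = (τ₀μ₀ + τ_data·x̄)/(τ₀+τ_data), with τ₀=1/σ₀² and τ_data=n/σ².
Here τ₀ = 1/95.1 = 0.010515 and τ_data = 17/98.5 = 0.172589, so τ_n = 0.183104.
Rearranging for μ₀: μ₀ = (μ_n·τ_n − τ_data·x̄)/τ₀ = (55.9894·0.183104 − 0.172589·58.7) / 0.010515 = 0.120909/0.010515 ≈ 11.5.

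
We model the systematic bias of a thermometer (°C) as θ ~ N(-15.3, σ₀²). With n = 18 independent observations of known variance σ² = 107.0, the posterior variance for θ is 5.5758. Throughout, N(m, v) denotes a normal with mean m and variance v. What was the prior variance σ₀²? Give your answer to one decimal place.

For the Normal–Normal model with known σ², precisions add: τ_n = τ₀ + n/σ².
So 1/σ₀² = 1/5.5758 − 18/107.0 = 0.179346 − 0.168224 = 0.011122.
Hence σ₀² = 1/0.011122 ≈ 89.9.

σ₀² = 89.9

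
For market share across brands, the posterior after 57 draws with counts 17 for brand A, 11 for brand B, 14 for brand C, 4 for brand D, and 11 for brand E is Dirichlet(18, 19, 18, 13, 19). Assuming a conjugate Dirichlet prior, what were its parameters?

For a Dirichlet(α) prior with multinomial counts c, the posterior is Dirichlet(α + c) componentwise.
Subtract each count from the matching posterior parameter: 18−17=1, 19−11=8, 18−14=4, 13−4=9, 19−11=8.

Dirichlet(1, 8, 4, 9, 8)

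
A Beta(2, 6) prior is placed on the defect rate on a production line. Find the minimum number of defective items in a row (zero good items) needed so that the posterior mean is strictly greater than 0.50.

After k defective items and 0 good items the posterior is Beta(2+k, 6), with mean (2+k)/(2+6+k).
Set (2+k)/(8+k) > 0.50 and solve: k > (0.50·8 − 2)/(1 − 0.50) = 4.000.
The smallest integer exceeding 4.000 is 5.

k = 5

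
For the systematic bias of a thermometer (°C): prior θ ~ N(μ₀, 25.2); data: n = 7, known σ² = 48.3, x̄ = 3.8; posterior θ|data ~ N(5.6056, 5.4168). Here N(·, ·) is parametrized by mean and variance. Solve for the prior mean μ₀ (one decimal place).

With known observation variance, the Normal–Normal posterior has precision τ_n = τ₀ + n/σ² and mean μ_n = (τ₀μ₀ + (n/σ²)x̄)/τ_n.
Here τ₀ = 1/25.2 = 0.039683 and τ_data = 7/48.3 = 0.144928, so τ_n = 0.184611.
Rearranging for μ₀: μ₀ = (μ_n·τ_n − τ_data·x̄)/τ₀ = (5.6056·0.184611 − 0.144928·3.8) / 0.039683 = 0.484129/0.039683 ≈ 12.2.

μ₀ = 12.2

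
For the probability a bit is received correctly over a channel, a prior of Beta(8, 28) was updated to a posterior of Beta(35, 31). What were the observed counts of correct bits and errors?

Under Beta–binomial conjugacy the posterior parameters are (α+s, β+f).
So s = 35 − 8 = 27 and f = 31 − 28 = 3.

27 correct bits and 3 errors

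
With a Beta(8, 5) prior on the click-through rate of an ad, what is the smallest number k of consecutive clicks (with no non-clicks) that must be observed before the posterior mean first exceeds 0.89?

After k clicks and 0 non-clicks the posterior is Beta(8+k, 5), with mean (8+k)/(8+5+k).
Set (8+k)/(13+k) > 0.89 and solve: k > (0.89·13 − 8)/(1 − 0.89) = 32.455.
The smallest integer exceeding 32.455 is 33.

k = 33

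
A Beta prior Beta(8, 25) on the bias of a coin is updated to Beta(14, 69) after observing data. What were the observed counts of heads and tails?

6 heads and 44 tails

A Beta(α, β) prior with s successes and f failures in binomial data gives a Beta(α+s, β+f) posterior.
So s = 14 − 8 = 6 and f = 69 − 25 = 44.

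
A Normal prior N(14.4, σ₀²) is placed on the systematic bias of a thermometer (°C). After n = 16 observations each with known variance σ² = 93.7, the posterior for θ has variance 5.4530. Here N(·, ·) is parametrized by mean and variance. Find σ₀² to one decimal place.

σ₀² = 79.2

Posterior precision equals prior precision plus data precision: 1/σ_n² = 1/σ₀² + n/σ².
So 1/σ₀² = 1/5.4530 − 16/93.7 = 0.183385 − 0.170758 = 0.012627.
Hence σ₀² = 1/0.012627 ≈ 79.2.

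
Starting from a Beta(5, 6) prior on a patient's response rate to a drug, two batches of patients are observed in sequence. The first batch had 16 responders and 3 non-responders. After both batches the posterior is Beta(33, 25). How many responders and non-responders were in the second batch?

12 responders and 16 non-responders

Because Beta–binomial updating is additive in the counts, the combined data contributed (α_post−α_prior, β_post−β_prior) successes and failures.
Total across both batches: 33−5=28 responders, 25−6=19 non-responders.
Subtract the first batch: 28−16=12 responders and 19−3=16 non-responders.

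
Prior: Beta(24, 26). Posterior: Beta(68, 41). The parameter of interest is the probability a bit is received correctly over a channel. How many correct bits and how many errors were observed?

44 correct bits and 15 errors

A Beta(a, b) prior with s successes and f failures in binomial data gives a Beta(a+s, b+f) posterior.
So s = 68 − 24 = 44 and f = 41 − 26 = 15.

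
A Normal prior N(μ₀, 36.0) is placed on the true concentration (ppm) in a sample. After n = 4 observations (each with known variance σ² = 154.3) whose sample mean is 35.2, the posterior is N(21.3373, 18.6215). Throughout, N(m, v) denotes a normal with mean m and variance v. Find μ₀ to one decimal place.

μ₀ = 8.4

With known observation variance, the Normal–Normal posterior has precision τ_n = τ₀ + n/σ² and mean μ_n = (τ₀μ₀ + (n/σ²)x̄)/τ_n.
Here τ₀ = 1/36.0 = 0.027778 and τ_data = 4/154.3 = 0.025924, so τ_n = 0.053702.
Rearranging for μ₀: μ₀ = (μ_n·τ_n − τ_data·x̄)/τ₀ = (21.3373·0.053702 − 0.025924·35.2) / 0.027778 = 0.233331/0.027778 ≈ 8.4.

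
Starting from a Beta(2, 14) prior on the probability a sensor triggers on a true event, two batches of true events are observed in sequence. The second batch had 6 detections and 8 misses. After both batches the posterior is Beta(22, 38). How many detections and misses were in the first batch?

14 detections and 16 misses

Because Beta–binomial updating is additive in the counts, the combined data contributed (α_post−α_prior, β_post−β_prior) successes and failures.
Total across both batches: 22−2=20 detections, 38−14=24 misses.
Subtract the second batch: 20−6=14 detections and 24−8=16 misses.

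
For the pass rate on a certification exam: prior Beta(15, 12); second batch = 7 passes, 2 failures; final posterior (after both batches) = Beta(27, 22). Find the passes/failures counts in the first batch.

5 passes and 8 failures

Because Beta–binomial updating is additive in the counts, the combined data contributed (α_post−α_prior, β_post−β_prior) successes and failures.
Total across both batches: 27−15=12 passes, 22−12=10 failures.
Subtract the second batch: 12−7=5 passes and 10−2=8 failures.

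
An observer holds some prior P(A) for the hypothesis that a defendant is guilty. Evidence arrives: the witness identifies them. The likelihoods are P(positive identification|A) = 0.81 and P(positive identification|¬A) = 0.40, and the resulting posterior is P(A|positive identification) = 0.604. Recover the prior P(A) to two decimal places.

P(A) = 0.43

In odds form, posterior odds = prior odds × likelihood ratio, so prior odds = posterior odds ÷ LR.
Posterior odds = 0.604/(1−0.604) = 1.5253. LR = 0.81/0.40 = 2.0250.
Prior odds = 1.5253/2.0250 = 0.7532, so P(A) = 0.7532/(1+0.7532) ≈ 0.43.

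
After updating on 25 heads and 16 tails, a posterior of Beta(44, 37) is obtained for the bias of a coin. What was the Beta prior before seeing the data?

Beta is conjugate to the binomial likelihood: posterior = Beta(a+s, b+f).
Subtract the data counts: 44−25=19, 37−16=21.

Beta(19, 21)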